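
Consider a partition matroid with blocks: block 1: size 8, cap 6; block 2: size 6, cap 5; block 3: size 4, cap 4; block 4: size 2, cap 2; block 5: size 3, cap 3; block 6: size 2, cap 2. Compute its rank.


Rank of a partition matroid = sum of min(|Si|, ci) for each block.
= min(8,6) + min(6,5) + min(4,4) + min(2,2) + min(3,3) + min(2,2)
= 6 + 5 + 4 + 2 + 3 + 2
= 22.

22


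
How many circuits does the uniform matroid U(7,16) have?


In U(7,16), circuits are the (8)-element subsets.
Any set of 8 elements is dependent, and removing any one element gives
an independent set of size 7, so it is a minimal dependent set.
Number of circuits = (16 choose 8) = 12870.

12870


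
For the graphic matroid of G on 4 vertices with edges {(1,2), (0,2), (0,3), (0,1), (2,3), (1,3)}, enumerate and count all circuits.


A circuit in a graphic matroid = edge set of a simple cycle.
G has 4 vertices and 6 edges.
Enumerating all minimal edge subsets forming cycles...
Total circuits found: 7.

7


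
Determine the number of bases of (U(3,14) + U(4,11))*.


(M1+M2)* = M1* + M2*.
M1* = U(11,14), bases: C(14,11) = 364.
M2* = U(7,11), bases: C(11,7) = 330.
|B(M*)| = 364 * 330 = 120120.

120120


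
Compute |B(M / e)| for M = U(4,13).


Contracting e from U(4,13) gives U(3,12).
Bases of U(3,12) = C(12,3) = (12 * 11 * 10) / (1 * 2 * 3) = 220.

220


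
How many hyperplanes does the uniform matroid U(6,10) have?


Hyperplanes of U(6,10) are flats of rank 5.
In a uniform matroid, these are exactly the (5)-element subsets.
Count = C(10,5) = 252.

252


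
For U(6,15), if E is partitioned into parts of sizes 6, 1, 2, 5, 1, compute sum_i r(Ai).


r(Ai) = min(|Ai|, 6) for each part.
Sum = min(6,6) + min(1,6) + min(2,6) + min(5,6) + min(1,6)
    = 6 + 1 + 2 + 5 + 1
    = 15.

15


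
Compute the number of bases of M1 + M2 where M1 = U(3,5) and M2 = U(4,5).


Bases of a direct sum M1 + M2: |B| = |B(M1)| * |B(M2)|.
|B(U(3,5))| = C(5,3) = 10.
|B(U(4,5))| = C(5,4) = 5.
Total bases = 10 * 5 = 50.

50


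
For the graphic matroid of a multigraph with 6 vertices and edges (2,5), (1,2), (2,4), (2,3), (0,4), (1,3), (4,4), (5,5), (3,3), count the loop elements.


In a graphic matroid, a loop is a self-loop edge (u,u) with rank 0.
Examining all 9 edges for self-loops...
Self-loops found: (4,4), (5,5), (3,3)
Number of loops = 3.

3


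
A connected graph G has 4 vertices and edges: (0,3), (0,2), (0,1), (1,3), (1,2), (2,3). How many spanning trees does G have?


By Kirchhoff's matrix tree theorem, the number of spanning trees equals
the determinant of any cofactor of the Laplacian matrix L.
G has 4 vertices and 6 edges.
Computing the (3 x 3) cofactor determinant gives 16.

16


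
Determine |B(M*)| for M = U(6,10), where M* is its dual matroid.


The dual of U(r,n) is U(n-r, n) = U(4,10).
Bases of U(4,10) are all (4)-element subsets.
|B(M*)| = (10 choose 4) = 210.

210


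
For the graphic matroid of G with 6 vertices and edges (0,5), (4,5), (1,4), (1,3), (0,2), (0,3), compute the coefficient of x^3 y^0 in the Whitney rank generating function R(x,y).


R(x,y) = sum over A in 2^E of x^(r(E)-r(A)) * y^(|A|-r(A)).
G has 6 vertices, 6 edges. r(E) = 5.
Enumerate all 2^6 = 64 subsets.
Count subsets with r(E)-r(A)=3 and |A|-r(A)=0: 15.

15


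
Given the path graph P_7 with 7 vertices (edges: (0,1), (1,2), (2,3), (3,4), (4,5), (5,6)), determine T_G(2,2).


A path on 7 vertices is a tree with 6 edges.
T(x,y) = x^(6) for any tree.
T(2,2) = 2^6 = 64.

64


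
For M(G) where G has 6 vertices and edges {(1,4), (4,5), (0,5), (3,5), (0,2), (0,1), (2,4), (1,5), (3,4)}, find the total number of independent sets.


An independent set in a graphic matroid is an acyclic edge subset.
G has 6 vertices and 9 edges.
Enumerate all 2^9 = 512 subsets, checking for acyclicity.
Total independent sets = 292.

292


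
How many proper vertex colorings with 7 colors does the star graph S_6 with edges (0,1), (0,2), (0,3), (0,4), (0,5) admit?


P(tree, k) = k * (k-1)^(5) for any tree on 6 vertices.
P(7) = 7 * 6^5 = 7 * 7776 = 54432.

54432


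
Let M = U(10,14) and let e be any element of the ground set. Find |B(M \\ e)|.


Deleting e from U(10,14) gives U(10,13) since n > r.
Bases of U(10,13) = C(13,10) = 286.

286


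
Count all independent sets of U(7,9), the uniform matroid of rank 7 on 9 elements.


Independent sets of U(7,9) are all subsets of size <= 7.
Count = (9 choose 0) + (9 choose 1) + (9 choose 2) + (9 choose 3) + (9 choose 4) + (9 choose 5) + (9 choose 6) + (9 choose 7)
     = 1 + 9 + 36 + 84 + 126 + 126 + 84 + 36
     = 502.

502


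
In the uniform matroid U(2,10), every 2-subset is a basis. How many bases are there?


Bases of U(2,10) are all 2-element subsets of the 10-element ground set.
Number of bases = C(10,2).
C(10,2) = (10 * 9) / (1 * 2) = 45.

45


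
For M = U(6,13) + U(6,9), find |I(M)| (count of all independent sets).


For a direct sum, |I(M1+M2)| = |I(M1)| * |I(M2)|.
|I(U(6,13))| = sum C(13,k) for k=0..6 = 4096.
|I(U(6,9))| = sum C(9,k) for k=0..6 = 466.
Total = 4096 * 466 = 1908736.

1908736


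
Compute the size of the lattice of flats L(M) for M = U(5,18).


Flats of U(5,18): every subset of size < 5 is a flat, plus E itself.
Count = C(18,0) + C(18,1) + C(18,2) + C(18,3) + C(18,4) + 1
     = 1 + 18 + 153 + 816 + 3060 + 1
     = 4049.

4049


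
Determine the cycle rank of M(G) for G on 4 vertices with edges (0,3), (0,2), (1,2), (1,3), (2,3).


Cycle rank (nullity) = |E| - r(M) = |E| - (|V| - c).
|E| = 5, |V| = 4, c = 1.
Nullity = 5 - (4 - 1) = 5 - 3 = 2.

2


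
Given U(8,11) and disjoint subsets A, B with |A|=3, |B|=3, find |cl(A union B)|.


|A union B| = 3 + 3 = 6 (disjoint).
In U(8,11), cl(S) = S if |S| < 8, else cl(S) = E.
Since 6 < 8, cl(A union B) = A union B.
|cl(A union B)| = 6.

6


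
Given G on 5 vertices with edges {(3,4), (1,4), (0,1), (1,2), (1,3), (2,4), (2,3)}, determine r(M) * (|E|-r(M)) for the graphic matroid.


r(M) = |V| - c = 5 - 1 = 4.
nullity = |E| - r(M) = 7 - 4 = 3.
Product = 4 * 3 = 12.

12


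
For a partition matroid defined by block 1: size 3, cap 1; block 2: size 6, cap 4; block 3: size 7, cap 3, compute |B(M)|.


A basis picks exactly ci elements from block i.
Number of bases = product of C(|Si|, ci).
= C(3,1) * C(6,4) * C(7,3)
= 3 * 15 * 35
= 1575.

1575


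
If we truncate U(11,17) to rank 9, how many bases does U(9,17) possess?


Truncating U(11,17) to rank 9 gives U(9,17).
Bases of U(9,17) are all 9-element subsets of 17 elements.
Number of bases = C(17,9) = 17! / (9! * 8!) = 24310.

24310


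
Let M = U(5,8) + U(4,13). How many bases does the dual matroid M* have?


(M1+M2)* = M1* + M2*.
M1* = U(3,8), bases: C(8,3) = 56.
M2* = U(9,13), bases: C(13,9) = 715.
|B(M*)| = 56 * 715 = 40040.

40040


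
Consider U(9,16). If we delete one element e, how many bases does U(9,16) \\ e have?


Deleting e from U(9,16) gives U(9,15) since n > r.
Bases of U(9,15) = C(15,9) = 15! / (9! * 6!) = 5005.

5005


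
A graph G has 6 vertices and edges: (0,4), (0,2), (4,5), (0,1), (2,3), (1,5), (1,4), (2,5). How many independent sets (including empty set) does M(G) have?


An independent set in a graphic matroid is an acyclic edge subset.
G has 6 vertices and 8 edges.
Enumerate all 2^8 = 256 subsets, checking for acyclicity.
Total independent sets = 172.

172


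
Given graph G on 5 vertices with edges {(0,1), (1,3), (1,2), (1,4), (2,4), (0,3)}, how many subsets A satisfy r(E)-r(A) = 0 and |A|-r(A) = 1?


R(x,y) = sum over A in 2^E of x^(r(E)-r(A)) * y^(|A|-r(A)).
G has 5 vertices, 6 edges. r(E) = 4.
Enumerate all 2^6 = 64 subsets.
Count subsets with r(E)-r(A)=0 and |A|-r(A)=1: 6.

6


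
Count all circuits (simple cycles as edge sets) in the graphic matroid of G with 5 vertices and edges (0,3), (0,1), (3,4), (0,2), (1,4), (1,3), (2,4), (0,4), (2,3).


A circuit in a graphic matroid = edge set of a simple cycle.
G has 5 vertices and 9 edges.
Enumerating all minimal edge subsets forming cycles...
Total circuits found: 22.

22


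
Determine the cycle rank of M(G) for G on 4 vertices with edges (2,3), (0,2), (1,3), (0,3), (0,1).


Cycle rank (nullity) = |E| - r(M) = |E| - (|V| - c).
|E| = 5, |V| = 4, c = 1.
Nullity = 5 - (4 - 1) = 5 - 3 = 2.

2


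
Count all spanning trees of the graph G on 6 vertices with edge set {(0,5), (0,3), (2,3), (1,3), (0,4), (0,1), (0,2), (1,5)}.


By Kirchhoff's matrix tree theorem, the number of spanning trees equals
the determinant of any cofactor of the Laplacian matrix L.
G has 6 vertices and 8 edges.
Computing the (5 x 5) cofactor determinant gives 21.

21


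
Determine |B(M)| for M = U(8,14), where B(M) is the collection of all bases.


Bases of U(8,14) are all 8-element subsets of the 14-element ground set.
Number of bases = C(14,8).
C(14,8) = 14! / (8! * 6!) = 3003.

3003


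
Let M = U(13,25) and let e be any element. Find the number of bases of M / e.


Contracting e from U(13,25) gives U(12,24).
Bases of U(12,24) = C(24,12) = 24! / (12! * 12!) = 2704156.

2704156


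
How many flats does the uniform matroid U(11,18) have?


Flats of U(11,18): every subset of size < 11 is a flat, plus E itself.
Count = (18 choose 0) + (18 choose 1) + (18 choose 2) + (18 choose 3) + (18 choose 4) + (18 choose 5) + (18 choose 6) + (18 choose 7) + (18 choose 8) + (18 choose 9) + (18 choose 10) + 1
     = 1 + 18 + 153 + 816 + 3060 + 8568 + 18564 + 31824 + 43758 + 48620 + 43758 + 1
     = 199141.

199141


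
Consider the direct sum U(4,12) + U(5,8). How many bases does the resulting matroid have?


Bases of a direct sum M1 + M2: |B| = |B(M1)| * |B(M2)|.
|B(U(4,12))| = C(12,4) = 495.
|B(U(5,8))| = C(8,5) = 56.
Total bases = 495 * 56 = 27720.

27720


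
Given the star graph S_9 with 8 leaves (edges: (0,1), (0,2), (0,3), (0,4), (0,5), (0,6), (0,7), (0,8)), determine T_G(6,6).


A star on 9 vertices is a tree with 8 edges.
T(x,y) = x^(8) for any tree.
T(6,6) = 6^8 = 1679616.

1679616


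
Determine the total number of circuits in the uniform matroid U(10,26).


In U(10,26), circuits are the (11)-element subsets.
Any set of 11 elements is dependent, and removing any one element gives
an independent set of size 10, so it is a minimal dependent set.
Number of circuits = C(26,11) = 26! / (11! * 15!) = 7726160.

7726160


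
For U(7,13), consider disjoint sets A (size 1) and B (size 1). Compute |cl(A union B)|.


|A union B| = 1 + 1 = 2 (disjoint).
In U(7,13), cl(S) = S if |S| < 7, else cl(S) = E.
Since 2 < 7, cl(A union B) = A union B.
|cl(A union B)| = 2.

2


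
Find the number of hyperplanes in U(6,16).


Hyperplanes of U(6,16) are flats of rank 5.
In a uniform matroid, these are exactly the (5)-element subsets.
Count = C(16,5) = 4368.

4368


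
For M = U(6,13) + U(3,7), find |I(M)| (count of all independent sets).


For a direct sum, |I(M1+M2)| = |I(M1)| * |I(M2)|.
|I(U(6,13))| = sum C(13,k) for k=0..6 = 4096.
|I(U(3,7))| = sum C(7,k) for k=0..3 = 64.
Total = 4096 * 64 = 262144.

262144


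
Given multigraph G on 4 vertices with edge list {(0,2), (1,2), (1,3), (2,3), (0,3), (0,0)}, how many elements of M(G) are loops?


In a graphic matroid, a loop is a self-loop edge (u,u) with rank 0.
Examining all 6 edges for self-loops...
Self-loops found: (0,0)
Number of loops = 1.

1


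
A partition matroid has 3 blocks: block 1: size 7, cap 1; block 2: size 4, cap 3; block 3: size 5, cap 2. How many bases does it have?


A basis picks exactly ci elements from block i.
Number of bases = product of C(|Si|, ci).
= C(7,1) * C(4,3) * C(5,2)
= 7 * 4 * 10
= 280.

280


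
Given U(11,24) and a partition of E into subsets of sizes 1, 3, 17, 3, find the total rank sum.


r(Ai) = min(|Ai|, 11) for each part.
Sum = min(1,11) + min(3,11) + min(17,11) + min(3,11)
    = 1 + 3 + 11 + 3
    = 18.

18


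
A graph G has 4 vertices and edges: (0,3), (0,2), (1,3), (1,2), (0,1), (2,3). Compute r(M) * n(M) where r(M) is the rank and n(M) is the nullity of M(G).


r(M) = |V| - c = 4 - 1 = 3.
nullity = |E| - r(M) = 6 - 3 = 3.
Product = 3 * 3 = 9.

9


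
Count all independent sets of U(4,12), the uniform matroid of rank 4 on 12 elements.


Independent sets of U(4,12) are all subsets of size <= 4.
Count = C(12,0) + C(12,1) + C(12,2) + C(12,3) + C(12,4)
     = 1 + 12 + 66 + 220 + 495
     = 794.

794


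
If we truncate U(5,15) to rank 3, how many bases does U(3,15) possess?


Truncating U(5,15) to rank 3 gives U(3,15).
Bases of U(3,15) are all 3-element subsets of 15 elements.
Number of bases = C(15,3) = 15! / (3! * 12!) = 455.

455


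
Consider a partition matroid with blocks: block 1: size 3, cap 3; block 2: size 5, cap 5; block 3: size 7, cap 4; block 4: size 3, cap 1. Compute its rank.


Rank of a partition matroid = sum of min(|Si|, ci) for each block.
= min(3,3) + min(5,5) + min(7,4) + min(3,1)
= 3 + 5 + 4 + 1
= 13.

13


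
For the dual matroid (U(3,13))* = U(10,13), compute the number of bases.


The dual of U(r,n) is U(n-r, n) = U(10,13).
Bases of U(10,13) are all (10)-element subsets.
|B(M*)| = C(13,10) = 13! / (10! * 3!) = 286.

286


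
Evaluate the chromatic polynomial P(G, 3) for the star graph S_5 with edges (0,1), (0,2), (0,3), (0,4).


P(tree, k) = k * (k-1)^(4) for any tree on 5 vertices.
P(3) = 3 * 2^4 = 3 * 16 = 48.

48


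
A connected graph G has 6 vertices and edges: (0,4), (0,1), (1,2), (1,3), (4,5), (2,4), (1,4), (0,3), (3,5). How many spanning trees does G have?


By Kirchhoff's matrix tree theorem, the number of spanning trees equals
the determinant of any cofactor of the Laplacian matrix L.
G has 6 vertices and 9 edges.
Computing the (5 x 5) cofactor determinant gives 61.

61


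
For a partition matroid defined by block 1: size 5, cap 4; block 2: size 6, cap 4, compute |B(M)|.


A basis picks exactly ci elements from block i.
Number of bases = product of C(|Si|, ci).
= C(5,4) * C(6,4)
= 5 * 15
= 75.

75


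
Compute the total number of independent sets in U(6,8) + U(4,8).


For a direct sum, |I(M1+M2)| = |I(M1)| * |I(M2)|.
|I(U(6,8))| = sum C(8,k) for k=0..6 = 247.
|I(U(4,8))| = sum C(8,k) for k=0..4 = 163.
Total = 247 * 163 = 40261.

40261


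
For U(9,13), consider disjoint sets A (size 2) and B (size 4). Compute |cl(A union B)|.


|A union B| = 2 + 4 = 6 (disjoint).
In U(9,13), cl(S) = S if |S| < 9, else cl(S) = E.
Since 6 < 9, cl(A union B) = A union B.
|cl(A union B)| = 6.

6


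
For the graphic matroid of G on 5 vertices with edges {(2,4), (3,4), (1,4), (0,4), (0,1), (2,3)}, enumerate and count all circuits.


A circuit in a graphic matroid = edge set of a simple cycle.
G has 5 vertices and 6 edges.
Enumerating all minimal edge subsets forming cycles...
Total circuits found: 2.

2


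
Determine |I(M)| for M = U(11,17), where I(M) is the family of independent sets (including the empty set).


Independent sets of U(11,17) are all subsets of size <= 11.
Count = C(17,0) + C(17,1) + C(17,2) + C(17,3) + C(17,4) + C(17,5) + C(17,6) + C(17,7) + C(17,8) + C(17,9) + C(17,10) + C(17,11)
     = 1 + 17 + 136 + 680 + 2380 + 6188 + 12376 + 19448 + 24310 + 24310 + 19448 + 12376
     = 121670.

121670


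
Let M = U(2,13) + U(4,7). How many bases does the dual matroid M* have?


(M1+M2)* = M1* + M2*.
M1* = U(11,13), bases: C(13,11) = 78.
M2* = U(3,7), bases: C(7,3) = 35.
|B(M*)| = 78 * 35 = 2730.

2730


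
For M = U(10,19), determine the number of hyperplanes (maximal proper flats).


Hyperplanes of U(10,19) are flats of rank 9.
In a uniform matroid, these are exactly the (9)-element subsets.
Count = C(19,9) = 19! / (9! * 10!) = 92378.

92378


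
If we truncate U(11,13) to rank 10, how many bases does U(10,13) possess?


Truncating U(11,13) to rank 10 gives U(10,13).
Bases of U(10,13) are all 10-element subsets of 13 elements.
Number of bases = C(13,10) = 13! / (10! * 3!) = 286.

286


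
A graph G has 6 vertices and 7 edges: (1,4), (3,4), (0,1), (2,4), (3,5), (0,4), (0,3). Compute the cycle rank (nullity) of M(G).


Cycle rank (nullity) = |E| - r(M) = |E| - (|V| - c).
|E| = 7, |V| = 6, c = 1.
Nullity = 7 - (6 - 1) = 7 - 5 = 2.

2


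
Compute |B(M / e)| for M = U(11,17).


Contracting e from U(11,17) gives U(10,16).
Bases of U(10,16) = (16 choose 10) = 8008.

8008


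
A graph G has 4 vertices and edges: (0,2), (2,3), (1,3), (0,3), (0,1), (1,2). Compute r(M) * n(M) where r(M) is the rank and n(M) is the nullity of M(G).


r(M) = |V| - c = 4 - 1 = 3.
nullity = |E| - r(M) = 6 - 3 = 3.
Product = 3 * 3 = 9.

9


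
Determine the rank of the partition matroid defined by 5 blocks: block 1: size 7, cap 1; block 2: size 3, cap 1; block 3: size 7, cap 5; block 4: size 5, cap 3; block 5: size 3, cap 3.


Rank of a partition matroid = sum of min(|Si|, ci) for each block.
= min(7,1) + min(3,1) + min(7,5) + min(5,3) + min(3,3)
= 1 + 1 + 5 + 3 + 3
= 13.

13


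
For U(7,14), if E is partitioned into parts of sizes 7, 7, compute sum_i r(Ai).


r(Ai) = min(|Ai|, 7) for each part.
Sum = min(7,7) + min(7,7)
    = 7 + 7
    = 14.

14


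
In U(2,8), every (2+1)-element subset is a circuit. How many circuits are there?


In U(2,8), circuits are the (3)-element subsets.
Any set of 3 elements is dependent, and removing any one element gives
an independent set of size 2, so it is a minimal dependent set.
Number of circuits = C(8,3) = 8! / (3! * 5!) = 56.

56


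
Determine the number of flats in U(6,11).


Flats of U(6,11): every subset of size < 6 is a flat, plus E itself.
Count = (11 choose 0) + (11 choose 1) + (11 choose 2) + (11 choose 3) + (11 choose 4) + (11 choose 5) + 1
     = 1 + 11 + 55 + 165 + 330 + 462 + 1
     = 1025.

1025


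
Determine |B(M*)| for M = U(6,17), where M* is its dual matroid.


The dual of U(r,n) is U(n-r, n) = U(11,17).
Bases of U(11,17) are all (11)-element subsets.
|B(M*)| = C(17,11) = 17! / (11! * 6!) = 12376.

12376


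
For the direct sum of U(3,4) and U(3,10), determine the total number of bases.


Bases of a direct sum M1 + M2: |B| = |B(M1)| * |B(M2)|.
|B(U(3,4))| = C(4,3) = 4.
|B(U(3,10))| = C(10,3) = 120.
Total bases = 4 * 120 = 480.

480


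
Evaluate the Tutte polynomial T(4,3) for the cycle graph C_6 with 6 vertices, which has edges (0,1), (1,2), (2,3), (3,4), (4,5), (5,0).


T(C_6; x,y) = x + x^2 + ... + x^(5) + y.
T(4,3) = 4^1 + 4^2 + 4^3 + 4^4 + 4^5 + 3
= 4 + 16 + 64 + 256 + 1024 + 3
= 1367.

1367


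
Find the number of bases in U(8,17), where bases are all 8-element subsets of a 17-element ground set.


Bases of U(8,17) are all 8-element subsets of the 17-element ground set.
Number of bases = C(17,8).
C(17,8) = 17! / (8! * 9!) = 24310.

24310


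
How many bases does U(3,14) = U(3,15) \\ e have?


Deleting e from U(3,15) gives U(3,14) since n > r.
Bases of U(3,14) = C(14,3) = 14! / (3! * 11!) = 364.

364


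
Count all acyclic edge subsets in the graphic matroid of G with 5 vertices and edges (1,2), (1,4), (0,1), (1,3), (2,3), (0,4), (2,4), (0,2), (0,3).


An independent set in a graphic matroid is an acyclic edge subset.
G has 5 vertices and 9 edges.
Enumerate all 2^9 = 512 subsets, checking for acyclicity.
Total independent sets = 198.

198


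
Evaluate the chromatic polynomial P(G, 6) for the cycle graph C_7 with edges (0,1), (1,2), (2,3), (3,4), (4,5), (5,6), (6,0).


P(C_7, k) = (k-1)^7 + (-1)^7*(k-1).
P(6) = (5)^7 - 5
= 78125 - 5 = 78120.

78120


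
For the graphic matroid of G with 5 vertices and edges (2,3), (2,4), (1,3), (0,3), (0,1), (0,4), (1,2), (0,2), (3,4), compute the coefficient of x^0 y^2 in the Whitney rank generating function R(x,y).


R(x,y) = sum over A in 2^E of x^(r(E)-r(A)) * y^(|A|-r(A)).
G has 5 vertices, 9 edges. r(E) = 4.
Enumerate all 2^9 = 512 subsets.
Count subsets with r(E)-r(A)=0 and |A|-r(A)=2: 82.

82


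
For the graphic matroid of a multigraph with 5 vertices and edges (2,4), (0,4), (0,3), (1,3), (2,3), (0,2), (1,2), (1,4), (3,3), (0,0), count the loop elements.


In a graphic matroid, a loop is a self-loop edge (u,u) with rank 0.
Examining all 10 edges for self-loops...
Self-loops found: (3,3), (0,0)
Number of loops = 2.

2


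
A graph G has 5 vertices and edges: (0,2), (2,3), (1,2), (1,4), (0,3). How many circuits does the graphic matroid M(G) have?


A circuit in a graphic matroid = edge set of a simple cycle.
G has 5 vertices and 5 edges.
Enumerating all minimal edge subsets forming cycles...
Total circuits found: 1.

1


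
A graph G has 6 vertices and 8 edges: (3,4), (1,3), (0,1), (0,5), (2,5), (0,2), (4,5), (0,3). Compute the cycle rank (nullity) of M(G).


Cycle rank (nullity) = |E| - r(M) = |E| - (|V| - c).
|E| = 8, |V| = 6, c = 1.
Nullity = 8 - (6 - 1) = 8 - 5 = 3.

3


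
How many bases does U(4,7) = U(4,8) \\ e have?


Deleting e from U(4,8) gives U(4,7) since n > r.
Bases of U(4,7) = C(7,4) = 7! / (4! * 3!) = 35.

35


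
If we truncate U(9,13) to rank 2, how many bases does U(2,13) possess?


Truncating U(9,13) to rank 2 gives U(2,13).
Bases of U(2,13) are all 2-element subsets of 13 elements.
Number of bases = C(13,2) = (13 * 12) / (1 * 2) = 78.

78


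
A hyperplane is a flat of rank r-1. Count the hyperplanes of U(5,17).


Hyperplanes of U(5,17) are flats of rank 4.
In a uniform matroid, these are exactly the (4)-element subsets.
Count = C(17,4) = 17! / (4! * 13!) = 2380.

2380


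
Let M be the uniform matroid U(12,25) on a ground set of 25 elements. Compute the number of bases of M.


Bases of U(12,25) are all 12-element subsets of the 25-element ground set.
Number of bases = C(25,12).
(25 choose 12) = 5200300.

5200300


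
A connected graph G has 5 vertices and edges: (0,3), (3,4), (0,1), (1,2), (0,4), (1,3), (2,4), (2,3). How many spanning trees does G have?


By Kirchhoff's matrix tree theorem, the number of spanning trees equals
the determinant of any cofactor of the Laplacian matrix L.
G has 5 vertices and 8 edges.
Computing the (4 x 4) cofactor determinant gives 45.

45


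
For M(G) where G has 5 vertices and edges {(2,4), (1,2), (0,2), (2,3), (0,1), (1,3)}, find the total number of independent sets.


An independent set in a graphic matroid is an acyclic edge subset.
G has 5 vertices and 6 edges.
Enumerate all 2^6 = 64 subsets, checking for acyclicity.
Total independent sets = 48.

48


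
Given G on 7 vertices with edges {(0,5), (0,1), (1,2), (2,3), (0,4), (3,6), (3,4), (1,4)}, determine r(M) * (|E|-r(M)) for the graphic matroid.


r(M) = |V| - c = 7 - 1 = 6.
nullity = |E| - r(M) = 8 - 6 = 2.
Product = 6 * 2 = 12.

12


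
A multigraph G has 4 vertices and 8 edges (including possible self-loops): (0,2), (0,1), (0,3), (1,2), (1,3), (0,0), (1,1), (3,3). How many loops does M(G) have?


In a graphic matroid, a loop is a self-loop edge (u,u) with rank 0.
Examining all 8 edges for self-loops...
Self-loops found: (0,0), (1,1), (3,3)
Number of loops = 3.

3


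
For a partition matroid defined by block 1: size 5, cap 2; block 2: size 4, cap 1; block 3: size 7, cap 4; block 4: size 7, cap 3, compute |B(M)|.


A basis picks exactly ci elements from block i.
Number of bases = product of C(|Si|, ci).
= C(5,2) * C(4,1) * C(7,4) * C(7,3)
= 10 * 4 * 35 * 35
= 49000.

49000


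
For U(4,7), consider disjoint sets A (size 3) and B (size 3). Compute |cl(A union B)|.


|A union B| = 3 + 3 = 6 (disjoint).
In U(4,7), cl(S) = S if |S| < 4, else cl(S) = E.
Since 6 >= 4, cl(A union B) = E.
|cl(A union B)| = 7.

7


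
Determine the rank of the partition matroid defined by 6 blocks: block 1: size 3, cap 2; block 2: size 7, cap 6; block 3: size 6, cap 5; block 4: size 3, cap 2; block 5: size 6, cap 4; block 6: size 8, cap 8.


Rank of a partition matroid = sum of min(|Si|, ci) for each block.
= min(3,2) + min(7,6) + min(6,5) + min(3,2) + min(6,4) + min(8,8)
= 2 + 6 + 5 + 2 + 4 + 8
= 27.

27


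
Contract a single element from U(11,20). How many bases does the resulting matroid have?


Contracting e from U(11,20) gives U(10,19).
Bases of U(10,19) = C(19,10) = 19! / (10! * 9!) = 92378.

92378


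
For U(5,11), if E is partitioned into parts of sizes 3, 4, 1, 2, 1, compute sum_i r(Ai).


r(Ai) = min(|Ai|, 5) for each part.
Sum = min(3,5) + min(4,5) + min(1,5) + min(2,5) + min(1,5)
    = 3 + 4 + 1 + 2 + 1
    = 11.

11


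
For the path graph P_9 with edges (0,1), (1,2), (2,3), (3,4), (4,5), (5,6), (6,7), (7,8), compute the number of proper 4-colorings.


P(P_9, k) = k * (k-1)^(8).
P(4) = 4 * 3^8 = 4 * 6561 = 26244.

26244


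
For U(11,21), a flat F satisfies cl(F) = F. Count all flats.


Flats of U(11,21): every subset of size < 11 is a flat, plus E itself.
Count = (21 choose 0) + (21 choose 1) + (21 choose 2) + (21 choose 3) + (21 choose 4) + (21 choose 5) + (21 choose 6) + (21 choose 7) + (21 choose 8) + (21 choose 9) + (21 choose 10) + 1
     = 1 + 21 + 210 + 1330 + 5985 + 20349 + 54264 + 116280 + 203490 + 293930 + 352716 + 1
     = 1048577.

1048577


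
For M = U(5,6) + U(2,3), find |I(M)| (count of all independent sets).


For a direct sum, |I(M1+M2)| = |I(M1)| * |I(M2)|.
|I(U(5,6))| = sum C(6,k) for k=0..5 = 63.
|I(U(2,3))| = sum C(3,k) for k=0..2 = 7.
Total = 63 * 7 = 441.

441


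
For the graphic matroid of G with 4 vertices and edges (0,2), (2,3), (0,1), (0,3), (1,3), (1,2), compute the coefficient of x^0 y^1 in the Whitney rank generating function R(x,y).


R(x,y) = sum over A in 2^E of x^(r(E)-r(A)) * y^(|A|-r(A)).
G has 4 vertices, 6 edges. r(E) = 3.
Enumerate all 2^6 = 64 subsets.
Count subsets with r(E)-r(A)=0 and |A|-r(A)=1: 15.

15


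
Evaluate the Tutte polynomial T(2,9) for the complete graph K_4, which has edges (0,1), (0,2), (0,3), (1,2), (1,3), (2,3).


T(K_4; x,y) = x^3 + 3x^2 + 4xy + 2x + y^3 + 3y^2 + 2y.
Substituting x=2, y=9:
= 8 + 12 + 72 + 4 + 729 + 243 + 18
= 1086.

1086


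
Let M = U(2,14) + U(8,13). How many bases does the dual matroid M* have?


(M1+M2)* = M1* + M2*.
M1* = U(12,14), bases: C(14,12) = 91.
M2* = U(5,13), bases: C(13,5) = 1287.
|B(M*)| = 91 * 1287 = 117117.

117117


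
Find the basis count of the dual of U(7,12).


The dual of U(r,n) is U(n-r, n) = U(5,12).
Bases of U(5,12) are all (5)-element subsets.
|B(M*)| = (12 choose 5) = 792.

792


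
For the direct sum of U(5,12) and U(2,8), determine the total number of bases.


Bases of a direct sum M1 + M2: |B| = |B(M1)| * |B(M2)|.
|B(U(5,12))| = C(12,5) = 792.
|B(U(2,8))| = C(8,2) = 28.
Total bases = 792 * 28 = 22176.

22176


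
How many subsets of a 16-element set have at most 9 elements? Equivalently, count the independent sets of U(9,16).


Independent sets of U(9,16) are all subsets of size <= 9.
Count = (16 choose 0) + (16 choose 1) + (16 choose 2) + (16 choose 3) + (16 choose 4) + (16 choose 5) + (16 choose 6) + (16 choose 7) + (16 choose 8) + (16 choose 9)
     = 1 + 16 + 120 + 560 + 1820 + 4368 + 8008 + 11440 + 12870 + 11440
     = 50643.

50643


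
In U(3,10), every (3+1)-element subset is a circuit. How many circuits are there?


In U(3,10), circuits are the (4)-element subsets.
Any set of 4 elements is dependent, and removing any one element gives
an independent set of size 3, so it is a minimal dependent set.
Number of circuits = C(10,4) = 10! / (4! * 6!) = 210.

210


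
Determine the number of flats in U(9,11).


Flats of U(9,11): every subset of size < 9 is a flat, plus E itself.
Count = C(11,0) + C(11,1) + C(11,2) + C(11,3) + C(11,4) + C(11,5) + C(11,6) + C(11,7) + C(11,8) + 1
     = 1 + 11 + 55 + 165 + 330 + 462 + 462 + 330 + 165 + 1
     = 1982.

1982


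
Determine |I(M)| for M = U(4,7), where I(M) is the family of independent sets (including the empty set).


Independent sets of U(4,7) are all subsets of size <= 4.
Count = C(7,0) + C(7,1) + C(7,2) + C(7,3) + C(7,4)
     = 1 + 7 + 21 + 35 + 35
     = 99.

99


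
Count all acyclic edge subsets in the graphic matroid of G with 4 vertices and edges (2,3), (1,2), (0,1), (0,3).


An independent set in a graphic matroid is an acyclic edge subset.
G has 4 vertices and 4 edges.
Enumerate all 2^4 = 16 subsets, checking for acyclicity.
Total independent sets = 15.

15


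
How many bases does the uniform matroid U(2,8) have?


Bases of U(2,8) are all 2-element subsets of the 8-element ground set.
Number of bases = C(8,2).
C(8,2) = (8 * 7) / (1 * 2) = 28.

28


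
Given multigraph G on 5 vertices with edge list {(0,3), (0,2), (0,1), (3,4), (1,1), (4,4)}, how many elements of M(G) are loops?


In a graphic matroid, a loop is a self-loop edge (u,u) with rank 0.
Examining all 6 edges for self-loops...
Self-loops found: (1,1), (4,4)
Number of loops = 2.

2


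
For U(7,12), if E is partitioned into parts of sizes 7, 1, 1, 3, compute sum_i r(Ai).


r(Ai) = min(|Ai|, 7) for each part.
Sum = min(7,7) + min(1,7) + min(1,7) + min(3,7)
    = 7 + 1 + 1 + 3
    = 12.

12


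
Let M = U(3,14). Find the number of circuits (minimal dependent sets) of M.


In U(3,14), circuits are the (4)-element subsets.
Any set of 4 elements is dependent, and removing any one element gives
an independent set of size 3, so it is a minimal dependent set.
Number of circuits = C(14,4) = 14! / (4! * 10!) = 1001.

1001


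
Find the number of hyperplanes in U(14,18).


Hyperplanes of U(14,18) are flats of rank 13.
In a uniform matroid, these are exactly the (13)-element subsets.
Count = (18 choose 13) = 8568.

8568


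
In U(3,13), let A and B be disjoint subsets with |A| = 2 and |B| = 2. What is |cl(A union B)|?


|A union B| = 2 + 2 = 4 (disjoint).
In U(3,13), cl(S) = S if |S| < 3, else cl(S) = E.
Since 4 >= 3, cl(A union B) = E.
|cl(A union B)| = 13.

13


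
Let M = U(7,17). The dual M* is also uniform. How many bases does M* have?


The dual of U(r,n) is U(n-r, n) = U(10,17).
Bases of U(10,17) are all (10)-element subsets.
|B(M*)| = C(17,10) = 17! / (10! * 7!) = 19448.

19448


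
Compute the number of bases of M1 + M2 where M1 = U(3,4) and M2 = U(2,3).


Bases of a direct sum M1 + M2: |B| = |B(M1)| * |B(M2)|.
|B(U(3,4))| = C(4,3) = 4.
|B(U(2,3))| = C(3,2) = 3.
Total bases = 4 * 3 = 12.

12


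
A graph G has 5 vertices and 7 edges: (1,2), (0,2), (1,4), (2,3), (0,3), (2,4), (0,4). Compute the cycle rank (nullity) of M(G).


Cycle rank (nullity) = |E| - r(M) = |E| - (|V| - c).
|E| = 7, |V| = 5, c = 1.
Nullity = 7 - (5 - 1) = 7 - 4 = 3.

3


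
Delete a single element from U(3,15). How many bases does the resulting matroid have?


Deleting e from U(3,15) gives U(3,14) since n > r.
Bases of U(3,14) = C(14,3) = (14 * 13 * 12) / (1 * 2 * 3) = 364.

364


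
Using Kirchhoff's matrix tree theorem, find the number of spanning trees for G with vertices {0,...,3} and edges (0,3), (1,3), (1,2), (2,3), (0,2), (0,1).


By Kirchhoff's matrix tree theorem, the number of spanning trees equals
the determinant of any cofactor of the Laplacian matrix L.
G has 4 vertices and 6 edges.
Computing the (3 x 3) cofactor determinant gives 16.

16


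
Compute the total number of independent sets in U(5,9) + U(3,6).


For a direct sum, |I(M1+M2)| = |I(M1)| * |I(M2)|.
|I(U(5,9))| = sum C(9,k) for k=0..5 = 382.
|I(U(3,6))| = sum C(6,k) for k=0..3 = 42.
Total = 382 * 42 = 16044.

16044


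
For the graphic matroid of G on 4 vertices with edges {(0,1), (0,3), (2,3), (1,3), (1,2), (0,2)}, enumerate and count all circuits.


A circuit in a graphic matroid = edge set of a simple cycle.
G has 4 vertices and 6 edges.
Enumerating all minimal edge subsets forming cycles...
Total circuits found: 7.

7


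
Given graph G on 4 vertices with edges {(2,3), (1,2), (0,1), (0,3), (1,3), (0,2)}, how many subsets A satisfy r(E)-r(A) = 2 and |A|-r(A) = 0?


R(x,y) = sum over A in 2^E of x^(r(E)-r(A)) * y^(|A|-r(A)).
G has 4 vertices, 6 edges. r(E) = 3.
Enumerate all 2^6 = 64 subsets.
Count subsets with r(E)-r(A)=2 and |A|-r(A)=0: 6.

6


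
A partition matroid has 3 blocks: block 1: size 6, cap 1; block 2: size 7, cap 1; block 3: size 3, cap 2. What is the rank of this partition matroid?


Rank of a partition matroid = sum of min(|Si|, ci) for each block.
= min(6,1) + min(7,1) + min(3,2)
= 1 + 1 + 2
= 4.

4


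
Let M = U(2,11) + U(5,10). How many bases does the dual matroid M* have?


(M1+M2)* = M1* + M2*.
M1* = U(9,11), bases: C(11,9) = 55.
M2* = U(5,10), bases: C(10,5) = 252.
|B(M*)| = 55 * 252 = 13860.

13860


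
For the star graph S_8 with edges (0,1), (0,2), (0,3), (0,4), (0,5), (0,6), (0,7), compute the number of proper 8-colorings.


P(tree, k) = k * (k-1)^(7) for any tree on 8 vertices.
P(8) = 8 * 7^7 = 8 * 823543 = 6588344.

6588344


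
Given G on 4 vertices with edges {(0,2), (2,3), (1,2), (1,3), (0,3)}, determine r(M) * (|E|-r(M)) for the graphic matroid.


r(M) = |V| - c = 4 - 1 = 3.
nullity = |E| - r(M) = 5 - 3 = 2.
Product = 3 * 2 = 6.

6


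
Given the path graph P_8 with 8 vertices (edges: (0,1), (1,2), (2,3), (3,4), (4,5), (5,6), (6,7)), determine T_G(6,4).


A path on 8 vertices is a tree with 7 edges.
T(x,y) = x^(7) for any tree.
T(6,4) = 6^7 = 279936.

279936


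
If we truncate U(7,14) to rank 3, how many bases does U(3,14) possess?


Truncating U(7,14) to rank 3 gives U(3,14).
Bases of U(3,14) are all 3-element subsets of 14 elements.
Number of bases = (14 choose 3) = 364.

364


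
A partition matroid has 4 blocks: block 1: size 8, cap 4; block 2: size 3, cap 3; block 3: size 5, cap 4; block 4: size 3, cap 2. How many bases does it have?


A basis picks exactly ci elements from block i.
Number of bases = product of C(|Si|, ci).
= C(8,4) * C(3,3) * C(5,4) * C(3,2)
= 70 * 1 * 5 * 3
= 1050.

1050


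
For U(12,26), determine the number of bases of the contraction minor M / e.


Contracting e from U(12,26) gives U(11,25).
Bases of U(11,25) = C(25,11) = 25! / (11! * 14!) = 4457400.

4457400


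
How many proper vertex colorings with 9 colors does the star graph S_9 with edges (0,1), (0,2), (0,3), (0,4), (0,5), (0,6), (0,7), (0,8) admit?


P(tree, k) = k * (k-1)^(8) for any tree on 9 vertices.
P(9) = 9 * 8^8 = 9 * 16777216 = 150994944.

150994944


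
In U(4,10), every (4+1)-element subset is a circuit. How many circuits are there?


In U(4,10), circuits are the (5)-element subsets.
Any set of 5 elements is dependent, and removing any one element gives
an independent set of size 4, so it is a minimal dependent set.
Number of circuits = C(10,5) = 252.

252


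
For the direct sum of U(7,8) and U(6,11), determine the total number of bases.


Bases of a direct sum M1 + M2: |B| = |B(M1)| * |B(M2)|.
|B(U(7,8))| = C(8,7) = 8.
|B(U(6,11))| = C(11,6) = 462.
Total bases = 8 * 462 = 3696.

3696


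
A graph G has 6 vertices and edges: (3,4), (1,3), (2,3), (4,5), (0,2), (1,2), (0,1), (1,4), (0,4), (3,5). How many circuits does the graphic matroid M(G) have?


A circuit in a graphic matroid = edge set of a simple cycle.
G has 6 vertices and 10 edges.
Enumerating all minimal edge subsets forming cycles...
Total circuits found: 21.

21


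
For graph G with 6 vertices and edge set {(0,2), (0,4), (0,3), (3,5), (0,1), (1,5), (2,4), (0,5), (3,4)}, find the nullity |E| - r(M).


Cycle rank (nullity) = |E| - r(M) = |E| - (|V| - c).
|E| = 9, |V| = 6, c = 1.
Nullity = 9 - (6 - 1) = 9 - 5 = 4.

4


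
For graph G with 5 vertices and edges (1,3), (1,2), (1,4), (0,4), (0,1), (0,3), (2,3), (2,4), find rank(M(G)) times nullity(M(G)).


r(M) = |V| - c = 5 - 1 = 4.
nullity = |E| - r(M) = 8 - 4 = 4.
Product = 4 * 4 = 16.

16


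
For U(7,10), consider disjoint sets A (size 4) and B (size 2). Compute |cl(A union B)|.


|A union B| = 4 + 2 = 6 (disjoint).
In U(7,10), cl(S) = S if |S| < 7, else cl(S) = E.
Since 6 < 7, cl(A union B) = A union B.
|cl(A union B)| = 6.

6


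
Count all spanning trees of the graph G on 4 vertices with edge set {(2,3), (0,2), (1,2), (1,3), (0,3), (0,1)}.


By Kirchhoff's matrix tree theorem, the number of spanning trees equals
the determinant of any cofactor of the Laplacian matrix L.
G has 4 vertices and 6 edges.
Computing the (3 x 3) cofactor determinant gives 16.

16


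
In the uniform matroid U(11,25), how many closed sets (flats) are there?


Flats of U(11,25): every subset of size < 11 is a flat, plus E itself.
Count = (25 choose 0) + (25 choose 1) + (25 choose 2) + (25 choose 3) + (25 choose 4) + (25 choose 5) + (25 choose 6) + (25 choose 7) + (25 choose 8) + (25 choose 9) + (25 choose 10) + 1
     = 1 + 25 + 300 + 2300 + 12650 + 53130 + 177100 + 480700 + 1081575 + 2042975 + 3268760 + 1
     = 7119517.

7119517


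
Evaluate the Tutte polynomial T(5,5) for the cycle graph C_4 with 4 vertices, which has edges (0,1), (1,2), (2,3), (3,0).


T(C_4; x,y) = x + x^2 + ... + x^(3) + y.
T(5,5) = 5^1 + 5^2 + 5^3 + 5
= 5 + 25 + 125 + 5
= 160.

160


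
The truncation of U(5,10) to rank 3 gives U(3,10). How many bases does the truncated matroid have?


Truncating U(5,10) to rank 3 gives U(3,10).
Bases of U(3,10) are all 3-element subsets of 10 elements.
Number of bases = (10 choose 3) = 120.

120


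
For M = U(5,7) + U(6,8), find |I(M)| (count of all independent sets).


For a direct sum, |I(M1+M2)| = |I(M1)| * |I(M2)|.
|I(U(5,7))| = sum C(7,k) for k=0..5 = 120.
|I(U(6,8))| = sum C(8,k) for k=0..6 = 247.
Total = 120 * 247 = 29640.

29640


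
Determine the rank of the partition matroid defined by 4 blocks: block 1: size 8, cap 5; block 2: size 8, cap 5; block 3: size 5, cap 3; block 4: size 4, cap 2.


Rank of a partition matroid = sum of min(|Si|, ci) for each block.
= min(8,5) + min(8,5) + min(5,3) + min(4,2)
= 5 + 5 + 3 + 2
= 15.

15


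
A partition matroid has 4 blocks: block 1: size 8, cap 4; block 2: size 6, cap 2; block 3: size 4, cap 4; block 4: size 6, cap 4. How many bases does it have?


A basis picks exactly ci elements from block i.
Number of bases = product of C(|Si|, ci).
= C(8,4) * C(6,2) * C(4,4) * C(6,4)
= 70 * 15 * 1 * 15
= 15750.

15750


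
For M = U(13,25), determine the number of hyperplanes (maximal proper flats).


Hyperplanes of U(13,25) are flats of rank 12.
In a uniform matroid, these are exactly the (12)-element subsets.
Count = C(25,12) = 25! / (12! * 13!) = 5200300.

5200300


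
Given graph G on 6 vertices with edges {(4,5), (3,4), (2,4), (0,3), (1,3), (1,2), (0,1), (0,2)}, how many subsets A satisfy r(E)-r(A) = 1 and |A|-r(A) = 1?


R(x,y) = sum over A in 2^E of x^(r(E)-r(A)) * y^(|A|-r(A)).
G has 6 vertices, 8 edges. r(E) = 5.
Enumerate all 2^8 = 256 subsets.
Count subsets with r(E)-r(A)=1 and |A|-r(A)=1: 31.

31


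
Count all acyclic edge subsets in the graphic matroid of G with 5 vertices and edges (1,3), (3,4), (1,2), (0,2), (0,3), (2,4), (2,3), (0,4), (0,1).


An independent set in a graphic matroid is an acyclic edge subset.
G has 5 vertices and 9 edges.
Enumerate all 2^9 = 512 subsets, checking for acyclicity.
Total independent sets = 198.

198


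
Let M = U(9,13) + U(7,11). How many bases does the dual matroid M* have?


(M1+M2)* = M1* + M2*.
M1* = U(4,13), bases: C(13,4) = 715.
M2* = U(4,11), bases: C(11,4) = 330.
|B(M*)| = 715 * 330 = 235950.

235950


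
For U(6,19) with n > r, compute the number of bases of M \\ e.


Deleting e from U(6,19) gives U(6,18) since n > r.
Bases of U(6,18) = C(18,6) = 18! / (6! * 12!) = 18564.

18564


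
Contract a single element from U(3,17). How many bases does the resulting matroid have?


Contracting e from U(3,17) gives U(2,16).
Bases of U(2,16) = C(16,2) = (16 * 15) / (1 * 2) = 120.

120


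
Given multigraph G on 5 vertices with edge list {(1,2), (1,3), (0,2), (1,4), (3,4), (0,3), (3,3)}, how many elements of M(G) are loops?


In a graphic matroid, a loop is a self-loop edge (u,u) with rank 0.
Examining all 7 edges for self-loops...
Self-loops found: (3,3)
Number of loops = 1.

1
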